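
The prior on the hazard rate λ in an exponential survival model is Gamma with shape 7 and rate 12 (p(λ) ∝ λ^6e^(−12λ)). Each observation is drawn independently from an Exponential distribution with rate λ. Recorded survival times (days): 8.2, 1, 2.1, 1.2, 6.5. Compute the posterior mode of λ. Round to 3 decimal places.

The Exponential(rate=λ) likelihood is ∝ λ^n e^(−λΣtᵢ). Here n = 5 and Σtᵢ = 8.2 + 1 + 2.1 + 1.2 + 6.5 = 19.
Posterior ∝ λ^6e^(−12λ) · λ^5e^(−19λ) = λ^11e^(−31λ), i.e. Gamma(12, 31).
Mode = (a−1)/b = 11/31 ≈ 0.355.

λ̂_MAP = 0.355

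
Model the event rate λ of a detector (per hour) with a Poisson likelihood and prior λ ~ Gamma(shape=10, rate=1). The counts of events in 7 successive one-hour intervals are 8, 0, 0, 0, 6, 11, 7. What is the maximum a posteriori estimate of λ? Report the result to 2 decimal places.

Σxᵢ = 8+0+0+0+6+11+7 = 32, with n = 7.
Posterior ∝ λ^9e^(−1λ) · λ^32e^(−7λ) = λ^41e^(−8λ), i.e. Gamma(shape=42, rate=8).
The mode of a Gamma(a, b) with a ≥ 1 (shape–rate) is (a−1)/b = 41/8 ≈ 5.13.

λ̂_MAP = 5.13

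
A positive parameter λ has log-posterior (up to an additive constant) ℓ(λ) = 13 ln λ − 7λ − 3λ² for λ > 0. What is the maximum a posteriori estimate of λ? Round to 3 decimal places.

λ̂_MAP = 1.000

ℓ'(λ) = 13/λ − 7 − 6λ. Setting this to zero and multiplying by λ: 6λ² + 7λ − 13 = 0.
λ = (−7 + √(7² + 4·6·13)) / (2·6) = (−7 + √361) / 12 = (−7 + 19)/12 = 1.
ℓ''(λ) = −13/λ² − 6 < 0, confirming a maximum.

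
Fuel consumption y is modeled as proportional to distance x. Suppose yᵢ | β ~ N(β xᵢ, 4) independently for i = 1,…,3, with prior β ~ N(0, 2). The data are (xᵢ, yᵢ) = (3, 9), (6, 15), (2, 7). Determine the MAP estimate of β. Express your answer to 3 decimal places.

log p(β | y) = −Σ(yᵢ − βxᵢ)²/(2·4) − β²/(2·2) + const.
Setting the derivative to zero: Σxᵢ(yᵢ − βxᵢ)/4 − β/2 = 0, so β = Σxᵢyᵢ / (Σxᵢ² + σ²/τ²).
Σxᵢyᵢ = 3·9 + 6·15 + 2·7 = 131; Σxᵢ² = 49; σ²/τ² = 2.
β̂_MAP = 131 / (49 + 2) = 131/51 ≈ 2.569.

β̂_MAP = 2.569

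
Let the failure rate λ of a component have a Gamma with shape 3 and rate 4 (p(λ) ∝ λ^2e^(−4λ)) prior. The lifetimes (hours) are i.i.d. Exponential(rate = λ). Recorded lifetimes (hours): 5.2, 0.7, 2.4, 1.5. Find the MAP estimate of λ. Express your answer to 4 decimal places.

λ̂_MAP = 0.4348

The Exponential(rate=λ) likelihood is ∝ λ^n e^(−λΣtᵢ). Here n = 4 and Σtᵢ = 5.2 + 0.7 + 2.4 + 1.5 = 9.8.
Posterior ∝ λ^2e^(−4λ) · λ^4e^(−9.8λ) = λ^6e^(−13.8λ), i.e. Gamma(7, 13.8).
Mode = (a−1)/b = 6/13.8 ≈ 0.4348.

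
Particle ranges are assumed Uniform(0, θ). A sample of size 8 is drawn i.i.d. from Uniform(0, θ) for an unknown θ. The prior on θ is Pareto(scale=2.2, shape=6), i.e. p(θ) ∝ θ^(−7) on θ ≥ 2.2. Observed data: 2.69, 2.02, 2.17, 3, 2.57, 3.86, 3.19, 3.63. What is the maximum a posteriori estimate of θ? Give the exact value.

The Uniform(0, θ) likelihood is θ^(−n) for θ ≥ max(xᵢ), zero otherwise. Here max(xᵢ) = 3.86.
Posterior ∝ θ^(−7) · θ^(−8) = θ^(−15) on θ ≥ max(2.2, 3.86) = 3.86.
This density is strictly decreasing in θ, so the posterior mode lies at the lower boundary of the support.

θ̂_MAP = 3.86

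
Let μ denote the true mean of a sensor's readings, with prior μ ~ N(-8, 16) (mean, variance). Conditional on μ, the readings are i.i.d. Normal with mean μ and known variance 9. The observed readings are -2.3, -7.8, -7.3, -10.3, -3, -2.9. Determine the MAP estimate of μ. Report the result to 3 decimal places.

n = 6; x̄ = ((-2.3) + (-7.8) + (-7.3) + (-10.3) + (-3) + (-2.9))/6 = -33.6/6 = -5.6.
For a Normal prior and Normal likelihood with known variance, the posterior is Normal; its mode equals its mean, the precision-weighted average.
Prior precision 1/σ₀² = 1/16 = 0.0625; data precision n/σ² = 6/9 = 2/3.
μ̂ = (0.0625·(-8) + (2/3)·(-5.6)) / (0.0625 + 2/3) = (-127/30)/(35/48) = -1016/175 ≈ -5.806.

μ̂_MAP = -5.806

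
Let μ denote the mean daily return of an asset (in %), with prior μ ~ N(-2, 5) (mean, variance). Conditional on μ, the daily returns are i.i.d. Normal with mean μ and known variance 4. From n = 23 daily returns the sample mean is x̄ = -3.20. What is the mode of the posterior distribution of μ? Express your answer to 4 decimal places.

μ̂_MAP = -3.1597

n = 23, x̄ = -3.20.
For a Normal prior and Normal likelihood with known variance, the posterior is Normal; its mode equals its mean, the precision-weighted average.
Prior precision 1/σ₀² = 1/5 = 0.2; data precision n/σ² = 23/4 = 5.75.
μ̂ = (0.2·(-2) + 5.75·(-3.2)) / (0.2 + 5.75) = (-18.8)/5.95 = -376/119 ≈ -3.1597.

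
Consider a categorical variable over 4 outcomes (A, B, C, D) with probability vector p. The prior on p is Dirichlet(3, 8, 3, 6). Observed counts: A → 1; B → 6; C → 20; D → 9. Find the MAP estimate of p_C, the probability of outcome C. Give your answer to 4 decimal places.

The posterior is Dirichlet(αᵢ + nᵢ) = Dirichlet(4, 14, 23, 15).
For a Dirichlet(a₁,…,a_K) with all aᵢ > 1, the mode has j-th component (aⱼ − 1)/(Σaᵢ − K).
Here Σaᵢ = 56 and K = 4, so p_C = (23 − 1)/(56 − 4) = 22/52 ≈ 0.4231.

MAP estimate of p_C = 0.4231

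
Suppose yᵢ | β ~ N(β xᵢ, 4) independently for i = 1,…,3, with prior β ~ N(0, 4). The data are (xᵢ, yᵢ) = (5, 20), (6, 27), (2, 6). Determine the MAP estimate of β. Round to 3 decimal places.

log p(β | y) = −Σ(yᵢ − βxᵢ)²/(2·4) − β²/(2·4) + const.
Setting the derivative to zero: Σxᵢ(yᵢ − βxᵢ)/4 − β/4 = 0, so β = Σxᵢyᵢ / (Σxᵢ² + σ²/τ²).
Σxᵢyᵢ = 5·20 + 6·27 + 2·6 = 274; Σxᵢ² = 65; σ²/τ² = 1.
β̂_MAP = 274 / (65 + 1) = 274/66 ≈ 4.152.

β̂_MAP = 4.152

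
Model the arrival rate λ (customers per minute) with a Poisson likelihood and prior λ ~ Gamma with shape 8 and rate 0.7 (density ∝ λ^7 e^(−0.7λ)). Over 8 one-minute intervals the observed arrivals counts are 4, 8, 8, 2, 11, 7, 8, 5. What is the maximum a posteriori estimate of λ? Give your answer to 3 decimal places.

λ̂_MAP = 6.897

Σxᵢ = 4+8+8+2+11+7+8+5 = 53, with n = 8.
Posterior ∝ λ^7e^(−0.7λ) · λ^53e^(−8λ) = λ^60e^(−8.7λ), i.e. Gamma(shape=61, rate=8.7).
The mode of a Gamma(a, b) with a ≥ 1 (shape–rate) is (a−1)/b = 60/8.7 ≈ 6.897.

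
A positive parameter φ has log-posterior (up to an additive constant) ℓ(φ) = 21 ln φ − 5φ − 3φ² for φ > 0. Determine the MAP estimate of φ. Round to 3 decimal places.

φ̂_MAP = 1.500

ℓ'(φ) = 21/φ − 5 − 6φ. Setting this to zero and multiplying by φ: 6φ² + 5φ − 21 = 0.
φ = (−5 + √(5² + 4·6·21)) / (2·6) = (−5 + √529) / 12 = (−5 + 23)/12 = 3/2.
ℓ''(φ) = −21/φ² − 6 < 0, confirming a maximum.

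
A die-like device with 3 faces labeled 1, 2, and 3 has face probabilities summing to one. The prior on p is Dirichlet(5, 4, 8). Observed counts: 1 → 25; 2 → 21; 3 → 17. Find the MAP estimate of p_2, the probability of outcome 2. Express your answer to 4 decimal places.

MAP estimate: 0.3117

The posterior is Dirichlet(αᵢ + nᵢ) = Dirichlet(30, 25, 25).
For a Dirichlet(a₁,…,a_K) with all aᵢ > 1, the mode has j-th component (aⱼ − 1)/(Σaᵢ − K).
Here Σaᵢ = 80 and K = 3, so p_2 = (25 − 1)/(80 − 3) = 24/77 ≈ 0.3117.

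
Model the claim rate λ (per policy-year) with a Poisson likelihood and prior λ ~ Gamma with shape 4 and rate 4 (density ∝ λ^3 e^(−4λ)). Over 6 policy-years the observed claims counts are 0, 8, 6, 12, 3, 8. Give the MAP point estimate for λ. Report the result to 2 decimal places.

λ̂_MAP = 4.00

Σxᵢ = 0+8+6+12+3+8 = 37, with n = 6.
Posterior ∝ λ^3e^(−4λ) · λ^37e^(−6λ) = λ^40e^(−10λ), i.e. Gamma(shape=41, rate=10).
The mode of a Gamma(a, b) with a ≥ 1 (shape–rate) is (a−1)/b = 40/10 ≈ 4.00.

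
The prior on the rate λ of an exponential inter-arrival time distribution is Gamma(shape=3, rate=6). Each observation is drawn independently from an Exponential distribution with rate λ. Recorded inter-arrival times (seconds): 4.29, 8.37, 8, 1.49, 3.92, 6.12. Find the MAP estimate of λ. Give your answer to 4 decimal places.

λ̂_MAP = 0.2095

The Exponential(rate=λ) likelihood is ∝ λ^n e^(−λΣtᵢ). Here n = 6 and Σtᵢ = 4.29 + 8.37 + 8 + 1.49 + 3.92 + 6.12 = 32.19.
Posterior ∝ λ^2e^(−6λ) · λ^6e^(−32.19λ) = λ^8e^(−38.19λ), i.e. Gamma(9, 38.19).
Mode = (a−1)/b = 8/38.19 ≈ 0.2095.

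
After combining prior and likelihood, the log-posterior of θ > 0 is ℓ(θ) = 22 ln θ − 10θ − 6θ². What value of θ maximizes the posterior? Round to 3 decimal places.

θ̂_MAP = 1.000

ℓ'(θ) = 22/θ − 10 − 12θ. Setting this to zero and multiplying by θ: 12θ² + 10θ − 22 = 0.
θ = (−10 + √(10² + 4·12·22)) / (2·12) = (−10 + √1156) / 24 = (−10 + 34)/24 = 1.
ℓ''(θ) = −22/θ² − 12 < 0, confirming a maximum.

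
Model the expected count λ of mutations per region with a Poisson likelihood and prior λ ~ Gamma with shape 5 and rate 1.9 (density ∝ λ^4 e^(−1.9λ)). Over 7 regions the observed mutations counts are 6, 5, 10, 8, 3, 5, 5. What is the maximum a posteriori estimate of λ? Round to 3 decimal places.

Σxᵢ = 6+5+10+8+3+5+5 = 42, with n = 7.
Posterior ∝ λ^4e^(−1.9λ) · λ^42e^(−7λ) = λ^46e^(−8.9λ), i.e. Gamma(shape=47, rate=8.9).
The mode of a Gamma(a, b) with a ≥ 1 (shape–rate) is (a−1)/b = 46/8.9 ≈ 5.169.

λ̂_MAP = 5.169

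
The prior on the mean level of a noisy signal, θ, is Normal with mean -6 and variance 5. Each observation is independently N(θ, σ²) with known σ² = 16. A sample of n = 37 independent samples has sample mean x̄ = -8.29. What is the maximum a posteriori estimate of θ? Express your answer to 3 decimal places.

θ̂_MAP = -8.108

n = 37, x̄ = -8.29.
For a Normal prior and Normal likelihood with known variance, the posterior is Normal; its mode equals its mean, the precision-weighted average.
Prior precision 1/σ₀² = 1/5 = 0.2; data precision n/σ² = 37/16 = 2.3125.
θ̂ = (0.2·(-6) + 2.3125·(-8.29)) / (0.2 + 2.3125) = (-20.370625)/2.5125 = -32593/4020 ≈ -8.108.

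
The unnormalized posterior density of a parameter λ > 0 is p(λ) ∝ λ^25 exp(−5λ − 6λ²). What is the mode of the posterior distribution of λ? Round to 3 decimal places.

λ̂_MAP = 1.250

ℓ'(λ) = 25/λ − 5 − 12λ. Setting this to zero and multiplying by λ: 12λ² + 5λ − 25 = 0.
λ = (−5 + √(5² + 4·12·25)) / (2·12) = (−5 + √1225) / 24 = (−5 + 35)/24 = 5/4.
ℓ''(λ) = −25/λ² − 12 < 0, confirming a maximum.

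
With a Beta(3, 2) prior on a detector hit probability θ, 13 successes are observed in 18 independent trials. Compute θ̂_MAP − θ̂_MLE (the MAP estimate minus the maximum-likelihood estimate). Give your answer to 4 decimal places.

Posterior is Beta(16, 7); MAP = (16−1)/(23−2) = 15/21 ≈ 0.71429.
MLE ignores the prior: θ̂_MLE = k/n = 13/18 ≈ 0.72222.
Difference = 15/21 − 13/18 = -1/126 ≈ -0.0079.

MAP − MLE = -0.0079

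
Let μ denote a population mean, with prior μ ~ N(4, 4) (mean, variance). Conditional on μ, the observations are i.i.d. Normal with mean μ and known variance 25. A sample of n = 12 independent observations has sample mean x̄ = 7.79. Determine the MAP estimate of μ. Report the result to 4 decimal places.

n = 12, x̄ = 7.79.
For a Normal prior and Normal likelihood with known variance, the posterior is Normal; its mode equals its mean, the precision-weighted average.
Prior precision 1/σ₀² = 1/4 = 0.25; data precision n/σ² = 12/25 = 0.48.
μ̂ = (0.25·4 + 0.48·7.79) / (0.25 + 0.48) = 4.7392/0.73 = 11848/1825 ≈ 6.4921.

μ̂_MAP = 6.4921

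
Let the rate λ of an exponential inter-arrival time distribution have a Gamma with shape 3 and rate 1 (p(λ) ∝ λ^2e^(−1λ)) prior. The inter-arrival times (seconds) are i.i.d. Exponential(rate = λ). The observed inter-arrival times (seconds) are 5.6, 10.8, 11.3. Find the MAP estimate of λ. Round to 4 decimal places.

λ̂_MAP = 0.1742

The Exponential(rate=λ) likelihood is ∝ λ^n e^(−λΣtᵢ). Here n = 3 and Σtᵢ = 5.6 + 10.8 + 11.3 = 27.7.
Posterior ∝ λ^2e^(−1λ) · λ^3e^(−27.7λ) = λ^5e^(−28.7λ), i.e. Gamma(6, 28.7).
Mode = (a−1)/b = 5/28.7 ≈ 0.1742.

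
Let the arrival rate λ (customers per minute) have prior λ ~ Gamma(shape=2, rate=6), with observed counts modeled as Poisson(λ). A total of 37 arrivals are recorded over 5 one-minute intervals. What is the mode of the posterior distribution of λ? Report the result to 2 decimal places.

Σxᵢ = 37, n = 5.
Posterior ∝ λe^(−6λ) · λ^37e^(−5λ) = λ^38e^(−11λ), i.e. Gamma(shape=39, rate=11).
The mode of a Gamma(a, b) with a ≥ 1 (shape–rate) is (a−1)/b = 38/11 ≈ 3.45.

λ̂_MAP = 3.45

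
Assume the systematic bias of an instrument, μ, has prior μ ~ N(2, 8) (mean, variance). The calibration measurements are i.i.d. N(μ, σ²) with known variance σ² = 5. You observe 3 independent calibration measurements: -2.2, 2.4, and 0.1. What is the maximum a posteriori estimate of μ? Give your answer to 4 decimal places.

n = 3; x̄ = ((-2.2) + 2.4 + 0.1)/3 = 0.3/3 = 0.1.
For a Normal prior and Normal likelihood with known variance, the posterior is Normal; its mode equals its mean, the precision-weighted average.
Prior precision 1/σ₀² = 1/8 = 0.125; data precision n/σ² = 3/5 = 0.6.
μ̂ = (0.125·2 + 0.6·0.1) / (0.125 + 0.6) = 0.31/0.725 = 62/145 ≈ 0.4276.

μ̂_MAP = 0.4276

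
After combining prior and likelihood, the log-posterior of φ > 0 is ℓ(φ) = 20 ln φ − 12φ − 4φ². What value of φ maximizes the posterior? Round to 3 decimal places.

φ̂_MAP = 1.000

ℓ'(φ) = 20/φ − 12 − 8φ. Setting this to zero and multiplying by φ: 8φ² + 12φ − 20 = 0.
φ = (−12 + √(12² + 4·8·20)) / (2·8) = (−12 + √784) / 16 = (−12 + 28)/16 = 1.
ℓ''(φ) = −20/φ² − 8 < 0, confirming a maximum.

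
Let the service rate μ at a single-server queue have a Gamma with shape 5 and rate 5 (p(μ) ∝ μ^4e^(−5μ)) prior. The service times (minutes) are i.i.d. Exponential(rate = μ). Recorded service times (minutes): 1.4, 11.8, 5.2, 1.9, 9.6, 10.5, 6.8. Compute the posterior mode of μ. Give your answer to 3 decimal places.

μ̂_MAP = 0.211

The Exponential(rate=μ) likelihood is ∝ μ^n e^(−μΣtᵢ). Here n = 7 and Σtᵢ = 1.4 + 11.8 + 5.2 + 1.9 + 9.6 + 10.5 + 6.8 = 47.2.
Posterior ∝ μ^4e^(−5μ) · μ^7e^(−47.2μ) = μ^11e^(−52.2μ), i.e. Gamma(12, 52.2).
Mode = (a−1)/b = 11/52.2 ≈ 0.211.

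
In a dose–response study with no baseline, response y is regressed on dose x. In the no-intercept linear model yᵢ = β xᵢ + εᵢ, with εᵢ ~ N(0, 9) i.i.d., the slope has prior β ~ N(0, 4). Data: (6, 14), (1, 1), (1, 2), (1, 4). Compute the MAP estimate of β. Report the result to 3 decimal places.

β̂_MAP = 2.206

log p(β | y) = −Σ(yᵢ − βxᵢ)²/(2·9) − β²/(2·4) + const.
Setting the derivative to zero: Σxᵢ(yᵢ − βxᵢ)/9 − β/4 = 0, so β = Σxᵢyᵢ / (Σxᵢ² + σ²/τ²).
Σxᵢyᵢ = 6·14 + 1·1 + 1·2 + 1·4 = 91; Σxᵢ² = 39; σ²/τ² = 2.25.
β̂_MAP = 91 / (39 + 2.25) = 91/41.25 ≈ 2.206.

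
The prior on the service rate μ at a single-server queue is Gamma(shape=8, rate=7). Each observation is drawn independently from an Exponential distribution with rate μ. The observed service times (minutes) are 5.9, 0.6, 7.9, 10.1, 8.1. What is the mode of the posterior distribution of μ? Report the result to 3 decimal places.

μ̂_MAP = 0.303

The Exponential(rate=μ) likelihood is ∝ μ^n e^(−μΣtᵢ). Here n = 5 and Σtᵢ = 5.9 + 0.6 + 7.9 + 10.1 + 8.1 = 32.6.
Posterior ∝ μ^7e^(−7μ) · μ^5e^(−32.6μ) = μ^12e^(−39.6μ), i.e. Gamma(13, 39.6).
Mode = (a−1)/b = 12/39.6 ≈ 0.303.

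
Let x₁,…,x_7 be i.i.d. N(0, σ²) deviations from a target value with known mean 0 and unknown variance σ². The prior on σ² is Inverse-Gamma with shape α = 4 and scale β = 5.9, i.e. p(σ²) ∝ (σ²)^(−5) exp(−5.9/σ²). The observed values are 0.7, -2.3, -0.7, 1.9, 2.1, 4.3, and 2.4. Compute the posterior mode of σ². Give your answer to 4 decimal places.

Sum of squared deviations about the known mean: SS = (0.7−0)² + (-2.3−0)² + (-0.7−0)² + (1.9−0)² + (2.1−0)² + (4.3−0)² + (2.4−0)² = 38.54.
The Normal likelihood contributes (σ²)^(−n/2) exp(−SS/(2σ²)), so the posterior is Inverse-Gamma(α + n/2, β + SS/2) = Inverse-Gamma(7.5, 25.17).
The mode of Inverse-Gamma(a, b) is b/(a+1) = 25.17/8.5 ≈ 2.9612.

σ̂²_MAP = 2.9612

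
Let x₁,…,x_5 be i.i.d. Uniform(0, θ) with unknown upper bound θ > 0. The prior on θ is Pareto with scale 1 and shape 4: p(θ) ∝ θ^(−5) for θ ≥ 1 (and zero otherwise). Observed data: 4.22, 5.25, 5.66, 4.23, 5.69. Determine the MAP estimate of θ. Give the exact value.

The Uniform(0, θ) likelihood is θ^(−n) for θ ≥ max(xᵢ), zero otherwise. Here max(xᵢ) = 5.69.
Posterior ∝ θ^(−5) · θ^(−5) = θ^(−10) on θ ≥ max(1, 5.69) = 5.69.
This density is strictly decreasing in θ, so the posterior mode lies at the lower boundary of the support.

θ̂_MAP = 5.69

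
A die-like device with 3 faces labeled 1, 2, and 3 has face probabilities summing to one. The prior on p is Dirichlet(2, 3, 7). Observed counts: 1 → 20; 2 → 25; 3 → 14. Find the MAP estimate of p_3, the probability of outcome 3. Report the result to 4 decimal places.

The posterior is Dirichlet(αᵢ + nᵢ) = Dirichlet(22, 28, 21).
For a Dirichlet(a₁,…,a_K) with all aᵢ > 1, the mode has j-th component (aⱼ − 1)/(Σaᵢ − K).
Here Σaᵢ = 71 and K = 3, so p_3 = (21 − 1)/(71 − 3) = 20/68 ≈ 0.2941.

MAP estimate: 0.2941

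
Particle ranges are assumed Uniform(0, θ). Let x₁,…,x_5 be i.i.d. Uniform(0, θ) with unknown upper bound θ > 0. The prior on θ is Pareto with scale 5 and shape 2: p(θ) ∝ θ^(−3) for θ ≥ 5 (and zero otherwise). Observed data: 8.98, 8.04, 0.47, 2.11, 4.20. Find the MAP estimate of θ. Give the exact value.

θ̂_MAP = 8.98

The Uniform(0, θ) likelihood is θ^(−n) for θ ≥ max(xᵢ), zero otherwise. Here max(xᵢ) = 8.98.
Posterior ∝ θ^(−3) · θ^(−5) = θ^(−8) on θ ≥ max(5, 8.98) = 8.98.
This density is strictly decreasing in θ, so the posterior mode lies at the lower boundary of the support.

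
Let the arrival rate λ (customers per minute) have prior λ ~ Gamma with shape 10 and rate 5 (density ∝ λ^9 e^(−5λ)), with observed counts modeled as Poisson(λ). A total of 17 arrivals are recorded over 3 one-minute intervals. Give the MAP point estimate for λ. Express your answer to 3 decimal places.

λ̂_MAP = 3.250

Σxᵢ = 17, n = 3.
Posterior ∝ λ^9e^(−5λ) · λ^17e^(−3λ) = λ^26e^(−8λ), i.e. Gamma(shape=27, rate=8).
The mode of a Gamma(a, b) with a ≥ 1 (shape–rate) is (a−1)/b = 26/8 ≈ 3.250.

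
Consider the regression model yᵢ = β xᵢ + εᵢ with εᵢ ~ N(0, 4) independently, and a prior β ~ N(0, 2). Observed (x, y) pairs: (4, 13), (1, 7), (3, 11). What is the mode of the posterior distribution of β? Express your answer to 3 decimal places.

log p(β | y) = −Σ(yᵢ − βxᵢ)²/(2·4) − β²/(2·2) + const.
Setting the derivative to zero: Σxᵢ(yᵢ − βxᵢ)/4 − β/2 = 0, so β = Σxᵢyᵢ / (Σxᵢ² + σ²/τ²).
Σxᵢyᵢ = 4·13 + 1·7 + 3·11 = 92; Σxᵢ² = 26; σ²/τ² = 2.
β̂_MAP = 92 / (26 + 2) = 92/28 ≈ 3.286.

β̂_MAP = 3.286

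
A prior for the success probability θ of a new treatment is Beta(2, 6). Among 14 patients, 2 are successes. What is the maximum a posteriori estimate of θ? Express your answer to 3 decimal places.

θ̂_MAP = 0.150

Prior: Beta(2, 6).
Data: 2 successes in 14 trials. The binomial likelihood contributes θ^2(1−θ)^12, so the posterior is Beta(2+2, 6+12) = Beta(4, 18).
For Beta(a, b) with a, b > 1 the mode is (a−1)/(a+b−2) = 3/20 ≈ 0.150.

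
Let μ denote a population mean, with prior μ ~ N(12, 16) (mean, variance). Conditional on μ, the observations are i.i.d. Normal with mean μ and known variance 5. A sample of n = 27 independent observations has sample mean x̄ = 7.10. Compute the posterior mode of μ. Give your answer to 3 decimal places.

n = 27, x̄ = 7.10.
For a Normal prior and Normal likelihood with known variance, the posterior is Normal; its mode equals its mean, the precision-weighted average.
Prior precision 1/σ₀² = 1/16 = 0.0625; data precision n/σ² = 27/5 = 5.4.
μ̂ = (0.0625·12 + 5.4·7.1) / (0.0625 + 5.4) = 39.09/5.4625 = 15636/2185 ≈ 7.156.

μ̂_MAP = 7.156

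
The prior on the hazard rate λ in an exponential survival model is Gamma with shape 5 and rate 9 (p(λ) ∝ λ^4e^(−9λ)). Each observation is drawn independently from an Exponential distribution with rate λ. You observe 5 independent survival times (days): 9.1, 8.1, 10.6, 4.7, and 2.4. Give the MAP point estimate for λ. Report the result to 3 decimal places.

The Exponential(rate=λ) likelihood is ∝ λ^n e^(−λΣtᵢ). Here n = 5 and Σtᵢ = 9.1 + 8.1 + 10.6 + 4.7 + 2.4 = 34.9.
Posterior ∝ λ^4e^(−9λ) · λ^5e^(−34.9λ) = λ^9e^(−43.9λ), i.e. Gamma(10, 43.9).
Mode = (a−1)/b = 9/43.9 ≈ 0.205.

λ̂_MAP = 0.205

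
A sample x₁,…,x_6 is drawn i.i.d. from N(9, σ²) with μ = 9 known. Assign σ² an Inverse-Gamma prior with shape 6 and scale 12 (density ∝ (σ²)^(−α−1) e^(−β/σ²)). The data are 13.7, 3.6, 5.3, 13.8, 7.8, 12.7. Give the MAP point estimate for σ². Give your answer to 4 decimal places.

σ̂²_MAP = 6.3555

Sum of squared deviations about the known mean: SS = (13.7−9)² + (3.6−9)² + (5.3−9)² + (13.8−9)² + (7.8−9)² + (12.7−9)² = 103.11.
The Normal likelihood contributes (σ²)^(−n/2) exp(−SS/(2σ²)), so the posterior is Inverse-Gamma(α + n/2, β + SS/2) = Inverse-Gamma(9, 63.555).
The mode of Inverse-Gamma(a, b) is b/(a+1) = 63.555/10 ≈ 6.3555.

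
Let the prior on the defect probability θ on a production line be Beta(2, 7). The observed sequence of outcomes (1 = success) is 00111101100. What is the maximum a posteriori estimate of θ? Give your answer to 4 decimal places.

θ̂_MAP = 0.3889

Prior: Beta(2, 7).
Data: 6 successes in 11 trials (from the sequence). The binomial likelihood contributes θ^6(1−θ)^5, so the posterior is Beta(2+6, 7+5) = Beta(8, 12).
For Beta(a, b) with a, b > 1 the mode is (a−1)/(a+b−2) = 7/18 ≈ 0.3889.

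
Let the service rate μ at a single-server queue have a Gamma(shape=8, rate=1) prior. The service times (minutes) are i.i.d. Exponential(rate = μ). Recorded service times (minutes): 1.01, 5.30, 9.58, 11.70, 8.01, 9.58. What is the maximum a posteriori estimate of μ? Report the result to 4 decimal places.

μ̂_MAP = 0.2815

The Exponential(rate=μ) likelihood is ∝ μ^n e^(−μΣtᵢ). Here n = 6 and Σtᵢ = 1.01 + 5.30 + 9.58 + 11.70 + 8.01 + 9.58 = 45.18.
Posterior ∝ μ^7e^(−1μ) · μ^6e^(−45.18μ) = μ^13e^(−46.18μ), i.e. Gamma(14, 46.18).
Mode = (a−1)/b = 13/46.18 ≈ 0.2815.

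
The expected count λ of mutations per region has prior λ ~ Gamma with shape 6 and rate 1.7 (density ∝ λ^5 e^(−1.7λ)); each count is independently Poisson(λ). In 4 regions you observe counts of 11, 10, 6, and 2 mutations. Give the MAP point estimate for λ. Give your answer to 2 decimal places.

Σxᵢ = 11+10+6+2 = 29, with n = 4.
Posterior ∝ λ^5e^(−1.7λ) · λ^29e^(−4λ) = λ^34e^(−5.7λ), i.e. Gamma(shape=35, rate=5.7).
The mode of a Gamma(a, b) with a ≥ 1 (shape–rate) is (a−1)/b = 34/5.7 ≈ 5.96.

λ̂_MAP = 5.96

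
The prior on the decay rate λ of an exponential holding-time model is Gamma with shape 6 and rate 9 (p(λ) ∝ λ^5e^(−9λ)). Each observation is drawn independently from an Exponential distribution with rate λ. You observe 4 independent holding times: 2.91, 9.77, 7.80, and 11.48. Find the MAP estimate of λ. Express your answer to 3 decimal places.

λ̂_MAP = 0.220

The Exponential(rate=λ) likelihood is ∝ λ^n e^(−λΣtᵢ). Here n = 4 and Σtᵢ = 2.91 + 9.77 + 7.80 + 11.48 = 31.96.
Posterior ∝ λ^5e^(−9λ) · λ^4e^(−31.96λ) = λ^9e^(−40.96λ), i.e. Gamma(10, 40.96).
Mode = (a−1)/b = 9/40.96 ≈ 0.220.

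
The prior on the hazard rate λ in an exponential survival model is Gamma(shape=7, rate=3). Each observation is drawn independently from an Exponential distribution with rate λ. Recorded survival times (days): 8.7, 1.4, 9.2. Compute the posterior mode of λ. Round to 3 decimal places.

The Exponential(rate=λ) likelihood is ∝ λ^n e^(−λΣtᵢ). Here n = 3 and Σtᵢ = 8.7 + 1.4 + 9.2 = 19.3.
Posterior ∝ λ^6e^(−3λ) · λ^3e^(−19.3λ) = λ^9e^(−22.3λ), i.e. Gamma(10, 22.3).
Mode = (a−1)/b = 9/22.3 ≈ 0.404.

λ̂_MAP = 0.404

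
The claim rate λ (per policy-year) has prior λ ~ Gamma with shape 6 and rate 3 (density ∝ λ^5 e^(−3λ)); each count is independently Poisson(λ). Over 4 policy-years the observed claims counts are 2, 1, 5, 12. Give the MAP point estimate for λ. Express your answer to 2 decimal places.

Σxᵢ = 2+1+5+12 = 20, with n = 4.
Posterior ∝ λ^5e^(−3λ) · λ^20e^(−4λ) = λ^25e^(−7λ), i.e. Gamma(shape=26, rate=7).
The mode of a Gamma(a, b) with a ≥ 1 (shape–rate) is (a−1)/b = 25/7 ≈ 3.57.

λ̂_MAP = 3.57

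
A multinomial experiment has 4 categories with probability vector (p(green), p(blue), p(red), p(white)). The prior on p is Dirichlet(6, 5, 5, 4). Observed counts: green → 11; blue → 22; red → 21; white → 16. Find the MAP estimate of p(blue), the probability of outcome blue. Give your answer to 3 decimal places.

MAP estimate of p(blue) = 0.302

The posterior is Dirichlet(αᵢ + nᵢ) = Dirichlet(17, 27, 26, 20).
For a Dirichlet(a₁,…,a_K) with all aᵢ > 1, the mode has j-th component (aⱼ − 1)/(Σaᵢ − K).
Here Σaᵢ = 90 and K = 4, so p(blue) = (27 − 1)/(90 − 4) = 26/86 ≈ 0.302.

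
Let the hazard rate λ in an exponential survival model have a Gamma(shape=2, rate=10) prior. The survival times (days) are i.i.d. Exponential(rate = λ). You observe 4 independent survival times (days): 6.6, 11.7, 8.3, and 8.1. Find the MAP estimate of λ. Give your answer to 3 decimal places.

The Exponential(rate=λ) likelihood is ∝ λ^n e^(−λΣtᵢ). Here n = 4 and Σtᵢ = 6.6 + 11.7 + 8.3 + 8.1 = 34.7.
Posterior ∝ λe^(−10λ) · λ^4e^(−34.7λ) = λ^5e^(−44.7λ), i.e. Gamma(6, 44.7).
Mode = (a−1)/b = 5/44.7 ≈ 0.112.

λ̂_MAP = 0.112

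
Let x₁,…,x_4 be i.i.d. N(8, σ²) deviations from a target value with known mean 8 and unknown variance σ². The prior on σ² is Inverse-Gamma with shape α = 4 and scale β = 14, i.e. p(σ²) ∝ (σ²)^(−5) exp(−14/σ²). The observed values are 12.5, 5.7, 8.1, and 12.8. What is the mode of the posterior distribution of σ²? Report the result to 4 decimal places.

σ̂²_MAP = 5.4707

Sum of squared deviations about the known mean: SS = (12.5−8)² + (5.7−8)² + (8.1−8)² + (12.8−8)² = 48.59.
The Normal likelihood contributes (σ²)^(−n/2) exp(−SS/(2σ²)), so the posterior is Inverse-Gamma(α + n/2, β + SS/2) = Inverse-Gamma(6, 38.295).
The mode of Inverse-Gamma(a, b) is b/(a+1) = 38.295/7 ≈ 5.4707.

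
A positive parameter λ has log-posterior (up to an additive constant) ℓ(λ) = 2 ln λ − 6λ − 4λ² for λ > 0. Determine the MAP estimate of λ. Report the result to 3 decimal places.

λ̂_MAP = 0.250

ℓ'(λ) = 2/λ − 6 − 8λ. Setting this to zero and multiplying by λ: 8λ² + 6λ − 2 = 0.
λ = (−6 + √(6² + 4·8·2)) / (2·8) = (−6 + √100) / 16 = (−6 + 10)/16 = 1/4.
ℓ''(λ) = −2/λ² − 8 < 0, confirming a maximum.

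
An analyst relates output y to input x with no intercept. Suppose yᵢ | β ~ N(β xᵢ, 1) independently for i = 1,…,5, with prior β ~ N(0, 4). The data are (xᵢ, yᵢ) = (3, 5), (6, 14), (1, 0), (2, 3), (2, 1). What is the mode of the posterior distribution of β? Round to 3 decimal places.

β̂_MAP = 1.972

log p(β | y) = −Σ(yᵢ − βxᵢ)²/(2·1) − β²/(2·4) + const.
Setting the derivative to zero: Σxᵢ(yᵢ − βxᵢ)/1 − β/4 = 0, so β = Σxᵢyᵢ / (Σxᵢ² + σ²/τ²).
Σxᵢyᵢ = 3·5 + 6·14 + 1·0 + 2·3 + 2·1 = 107; Σxᵢ² = 54; σ²/τ² = 0.25.
β̂_MAP = 107 / (54 + 0.25) = 107/54.25 ≈ 1.972.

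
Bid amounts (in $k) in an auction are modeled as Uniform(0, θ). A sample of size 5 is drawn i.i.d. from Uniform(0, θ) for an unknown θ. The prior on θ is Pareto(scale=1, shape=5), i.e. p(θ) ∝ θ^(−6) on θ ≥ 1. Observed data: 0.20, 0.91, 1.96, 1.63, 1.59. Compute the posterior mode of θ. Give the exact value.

θ̂_MAP = 1.96

The Uniform(0, θ) likelihood is θ^(−n) for θ ≥ max(xᵢ), zero otherwise. Here max(xᵢ) = 1.96.
Posterior ∝ θ^(−6) · θ^(−5) = θ^(−11) on θ ≥ max(1, 1.96) = 1.96.
This density is strictly decreasing in θ, so the posterior mode lies at the lower boundary of the support.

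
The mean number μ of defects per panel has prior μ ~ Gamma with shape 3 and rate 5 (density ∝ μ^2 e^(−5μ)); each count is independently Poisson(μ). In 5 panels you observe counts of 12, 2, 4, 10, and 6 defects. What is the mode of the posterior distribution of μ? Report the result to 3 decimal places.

μ̂_MAP = 3.600

Σxᵢ = 12+2+4+10+6 = 34, with n = 5.
Posterior ∝ μ^2e^(−5μ) · μ^34e^(−5μ) = μ^36e^(−10μ), i.e. Gamma(shape=37, rate=10).
The mode of a Gamma(a, b) with a ≥ 1 (shape–rate) is (a−1)/b = 36/10 ≈ 3.600.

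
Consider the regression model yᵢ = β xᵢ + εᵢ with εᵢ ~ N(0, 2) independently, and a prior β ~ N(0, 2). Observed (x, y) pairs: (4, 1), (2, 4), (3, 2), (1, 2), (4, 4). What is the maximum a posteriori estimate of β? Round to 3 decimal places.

log p(β | y) = −Σ(yᵢ − βxᵢ)²/(2·2) − β²/(2·2) + const.
Setting the derivative to zero: Σxᵢ(yᵢ − βxᵢ)/2 − β/2 = 0, so β = Σxᵢyᵢ / (Σxᵢ² + σ²/τ²).
Σxᵢyᵢ = 4·1 + 2·4 + 3·2 + 1·2 + 4·4 = 36; Σxᵢ² = 46; σ²/τ² = 1.
β̂_MAP = 36 / (46 + 1) = 36/47 ≈ 0.766.

β̂_MAP = 0.766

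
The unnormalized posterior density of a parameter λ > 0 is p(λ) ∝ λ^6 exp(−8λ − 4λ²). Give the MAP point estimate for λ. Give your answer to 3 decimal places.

ℓ'(λ) = 6/λ − 8 − 8λ. Setting this to zero and multiplying by λ: 8λ² + 8λ − 6 = 0.
λ = (−8 + √(8² + 4·8·6)) / (2·8) = (−8 + √256) / 16 = (−8 + 16)/16 = 1/2.
ℓ''(λ) = −6/λ² − 8 < 0, confirming a maximum.

λ̂_MAP = 0.500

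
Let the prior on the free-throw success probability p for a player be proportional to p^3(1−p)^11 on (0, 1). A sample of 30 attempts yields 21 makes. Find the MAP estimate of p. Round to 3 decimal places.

p̂_MAP = 0.545

The prior density ∝ p^3(1−p)^11 is the kernel of Beta(4, 12).
Data: 21 successes in 30 trials. The binomial likelihood contributes p^21(1−p)^9, so the posterior is Beta(4+21, 12+9) = Beta(25, 21).
For Beta(a, b) with a, b > 1 the mode is (a−1)/(a+b−2) = 24/44 ≈ 0.545.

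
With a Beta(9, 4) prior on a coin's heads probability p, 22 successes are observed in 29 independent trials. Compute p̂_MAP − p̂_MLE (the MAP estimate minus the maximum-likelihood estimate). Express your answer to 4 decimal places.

Posterior is Beta(31, 11); MAP = (31−1)/(42−2) = 30/40 ≈ 0.75000.
MLE ignores the prior: p̂_MLE = k/n = 22/29 ≈ 0.75862.
Difference = 30/40 − 22/29 = -1/116 ≈ -0.0086.

MAP − MLE = -0.0086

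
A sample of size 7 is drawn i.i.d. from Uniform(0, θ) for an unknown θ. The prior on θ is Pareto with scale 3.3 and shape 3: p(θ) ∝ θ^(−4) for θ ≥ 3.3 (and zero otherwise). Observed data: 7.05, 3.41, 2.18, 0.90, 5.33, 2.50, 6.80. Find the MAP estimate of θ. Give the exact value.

The Uniform(0, θ) likelihood is θ^(−n) for θ ≥ max(xᵢ), zero otherwise. Here max(xᵢ) = 7.05.
Posterior ∝ θ^(−4) · θ^(−7) = θ^(−11) on θ ≥ max(3.3, 7.05) = 7.05.
This density is strictly decreasing in θ, so the posterior mode lies at the lower boundary of the support.

θ̂_MAP = 7.05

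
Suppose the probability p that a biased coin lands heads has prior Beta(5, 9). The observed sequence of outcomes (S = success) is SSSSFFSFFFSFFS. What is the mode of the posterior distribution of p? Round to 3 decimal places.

p̂_MAP = 0.423

Prior: Beta(5, 9).
Data: 7 successes in 14 trials (from the sequence). The binomial likelihood contributes p^7(1−p)^7, so the posterior is Beta(5+7, 9+7) = Beta(12, 16).
For Beta(a, b) with a, b > 1 the mode is (a−1)/(a+b−2) = 11/26 ≈ 0.423.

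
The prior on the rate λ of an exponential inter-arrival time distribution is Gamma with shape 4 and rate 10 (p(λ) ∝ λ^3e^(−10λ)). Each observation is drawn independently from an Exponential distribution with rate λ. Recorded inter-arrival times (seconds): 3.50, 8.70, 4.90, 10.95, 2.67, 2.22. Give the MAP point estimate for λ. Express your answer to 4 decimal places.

λ̂_MAP = 0.2096

The Exponential(rate=λ) likelihood is ∝ λ^n e^(−λΣtᵢ). Here n = 6 and Σtᵢ = 3.50 + 8.70 + 4.90 + 10.95 + 2.67 + 2.22 = 32.94.
Posterior ∝ λ^3e^(−10λ) · λ^6e^(−32.94λ) = λ^9e^(−42.94λ), i.e. Gamma(10, 42.94).
Mode = (a−1)/b = 9/42.94 ≈ 0.2096.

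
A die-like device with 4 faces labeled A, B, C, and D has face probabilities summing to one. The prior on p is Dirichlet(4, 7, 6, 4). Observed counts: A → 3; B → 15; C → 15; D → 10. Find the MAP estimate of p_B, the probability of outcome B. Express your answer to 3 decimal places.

MAP estimate of p_B = 0.350

The posterior is Dirichlet(αᵢ + nᵢ) = Dirichlet(7, 22, 21, 14).
For a Dirichlet(a₁,…,a_K) with all aᵢ > 1, the mode has j-th component (aⱼ − 1)/(Σaᵢ − K).
Here Σaᵢ = 64 and K = 4, so p_B = (22 − 1)/(64 − 4) = 21/60 ≈ 0.350.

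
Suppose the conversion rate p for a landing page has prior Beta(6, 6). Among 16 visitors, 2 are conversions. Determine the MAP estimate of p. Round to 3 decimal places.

p̂_MAP = 0.269

Prior: Beta(6, 6).
Data: 2 successes in 16 trials. The binomial likelihood contributes p^2(1−p)^14, so the posterior is Beta(6+2, 6+14) = Beta(8, 20).
For Beta(a, b) with a, b > 1 the mode is (a−1)/(a+b−2) = 7/26 ≈ 0.269.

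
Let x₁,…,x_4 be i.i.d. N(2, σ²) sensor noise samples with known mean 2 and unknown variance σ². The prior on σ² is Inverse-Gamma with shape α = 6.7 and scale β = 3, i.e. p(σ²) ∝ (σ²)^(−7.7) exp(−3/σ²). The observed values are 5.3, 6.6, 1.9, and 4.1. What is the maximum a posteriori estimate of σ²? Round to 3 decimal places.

Sum of squared deviations about the known mean: SS = (5.3−2)² + (6.6−2)² + (1.9−2)² + (4.1−2)² = 36.47.
The Normal likelihood contributes (σ²)^(−n/2) exp(−SS/(2σ²)), so the posterior is Inverse-Gamma(α + n/2, β + SS/2) = Inverse-Gamma(8.7, 21.235).
The mode of Inverse-Gamma(a, b) is b/(a+1) = 21.235/9.7 ≈ 2.189.

σ̂²_MAP = 2.189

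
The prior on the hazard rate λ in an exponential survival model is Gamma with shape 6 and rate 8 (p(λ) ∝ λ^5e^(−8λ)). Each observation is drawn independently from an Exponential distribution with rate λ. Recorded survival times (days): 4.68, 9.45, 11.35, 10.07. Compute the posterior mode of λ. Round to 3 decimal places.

The Exponential(rate=λ) likelihood is ∝ λ^n e^(−λΣtᵢ). Here n = 4 and Σtᵢ = 4.68 + 9.45 + 11.35 + 10.07 = 35.55.
Posterior ∝ λ^5e^(−8λ) · λ^4e^(−35.55λ) = λ^9e^(−43.55λ), i.e. Gamma(10, 43.55).
Mode = (a−1)/b = 9/43.55 ≈ 0.207.

λ̂_MAP = 0.207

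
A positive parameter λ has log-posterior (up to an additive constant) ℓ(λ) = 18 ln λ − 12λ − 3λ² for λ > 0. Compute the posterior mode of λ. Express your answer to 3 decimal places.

ℓ'(λ) = 18/λ − 12 − 6λ. Setting this to zero and multiplying by λ: 6λ² + 12λ − 18 = 0.
λ = (−12 + √(12² + 4·6·18)) / (2·6) = (−12 + √576) / 12 = (−12 + 24)/12 = 1.
ℓ''(λ) = −18/λ² − 6 < 0, confirming a maximum.

λ̂_MAP = 1.000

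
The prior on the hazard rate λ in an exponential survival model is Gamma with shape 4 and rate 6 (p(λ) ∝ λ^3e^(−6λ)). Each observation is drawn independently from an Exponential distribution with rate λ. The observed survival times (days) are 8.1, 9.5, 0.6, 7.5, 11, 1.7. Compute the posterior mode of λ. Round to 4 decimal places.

The Exponential(rate=λ) likelihood is ∝ λ^n e^(−λΣtᵢ). Here n = 6 and Σtᵢ = 8.1 + 9.5 + 0.6 + 7.5 + 11 + 1.7 = 38.4.
Posterior ∝ λ^3e^(−6λ) · λ^6e^(−38.4λ) = λ^9e^(−44.4λ), i.e. Gamma(10, 44.4).
Mode = (a−1)/b = 9/44.4 ≈ 0.2027.

λ̂_MAP = 0.2027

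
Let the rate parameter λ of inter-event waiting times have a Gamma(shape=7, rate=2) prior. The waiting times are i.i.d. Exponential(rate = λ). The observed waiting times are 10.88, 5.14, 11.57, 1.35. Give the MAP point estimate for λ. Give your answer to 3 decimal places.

The Exponential(rate=λ) likelihood is ∝ λ^n e^(−λΣtᵢ). Here n = 4 and Σtᵢ = 10.88 + 5.14 + 11.57 + 1.35 = 28.94.
Posterior ∝ λ^6e^(−2λ) · λ^4e^(−28.94λ) = λ^10e^(−30.94λ), i.e. Gamma(11, 30.94).
Mode = (a−1)/b = 10/30.94 ≈ 0.323.

λ̂_MAP = 0.323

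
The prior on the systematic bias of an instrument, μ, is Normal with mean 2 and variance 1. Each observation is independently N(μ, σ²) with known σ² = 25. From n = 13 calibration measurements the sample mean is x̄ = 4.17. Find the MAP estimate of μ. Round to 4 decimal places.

n = 13, x̄ = 4.17.
For a Normal prior and Normal likelihood with known variance, the posterior is Normal; its mode equals its mean, the precision-weighted average.
Prior precision 1/σ₀² = 1/1 = 1; data precision n/σ² = 13/25 = 0.52.
μ̂ = (1·2 + 0.52·4.17) / (1 + 0.52) = 4.1684/1.52 = 10421/3800 ≈ 2.7424.

μ̂_MAP = 2.7424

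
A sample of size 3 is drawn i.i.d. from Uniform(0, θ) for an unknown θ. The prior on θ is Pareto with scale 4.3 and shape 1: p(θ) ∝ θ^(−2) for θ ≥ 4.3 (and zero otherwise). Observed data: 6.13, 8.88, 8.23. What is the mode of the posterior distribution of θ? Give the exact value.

θ̂_MAP = 8.88

The Uniform(0, θ) likelihood is θ^(−n) for θ ≥ max(xᵢ), zero otherwise. Here max(xᵢ) = 8.88.
Posterior ∝ θ^(−2) · θ^(−3) = θ^(−5) on θ ≥ max(4.3, 8.88) = 8.88.
This density is strictly decreasing in θ, so the posterior mode lies at the lower boundary of the support.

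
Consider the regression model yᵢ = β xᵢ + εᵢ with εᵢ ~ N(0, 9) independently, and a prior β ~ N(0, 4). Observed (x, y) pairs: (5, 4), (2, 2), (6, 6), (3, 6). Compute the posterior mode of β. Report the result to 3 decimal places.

log p(β | y) = −Σ(yᵢ − βxᵢ)²/(2·9) − β²/(2·4) + const.
Setting the derivative to zero: Σxᵢ(yᵢ − βxᵢ)/9 − β/4 = 0, so β = Σxᵢyᵢ / (Σxᵢ² + σ²/τ²).
Σxᵢyᵢ = 5·4 + 2·2 + 6·6 + 3·6 = 78; Σxᵢ² = 74; σ²/τ² = 2.25.
β̂_MAP = 78 / (74 + 2.25) = 78/76.25 ≈ 1.023.

β̂_MAP = 1.023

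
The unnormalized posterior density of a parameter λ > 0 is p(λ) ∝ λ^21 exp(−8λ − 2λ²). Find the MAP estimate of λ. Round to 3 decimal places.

ℓ'(λ) = 21/λ − 8 − 4λ. Setting this to zero and multiplying by λ: 4λ² + 8λ − 21 = 0.
λ = (−8 + √(8² + 4·4·21)) / (2·4) = (−8 + √400) / 8 = (−8 + 20)/8 = 3/2.
ℓ''(λ) = −21/λ² − 4 < 0, confirming a maximum.

λ̂_MAP = 1.500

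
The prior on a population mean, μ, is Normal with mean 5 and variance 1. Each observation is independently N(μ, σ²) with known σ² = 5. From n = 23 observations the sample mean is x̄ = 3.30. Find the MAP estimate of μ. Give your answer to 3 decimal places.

n = 23, x̄ = 3.30.
For a Normal prior and Normal likelihood with known variance, the posterior is Normal; its mode equals its mean, the precision-weighted average.
Prior precision 1/σ₀² = 1/1 = 1; data precision n/σ² = 23/5 = 4.6.
μ̂ = (1·5 + 4.6·3.3) / (1 + 4.6) = 20.18/5.6 = 1009/280 ≈ 3.604.

μ̂_MAP = 3.604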